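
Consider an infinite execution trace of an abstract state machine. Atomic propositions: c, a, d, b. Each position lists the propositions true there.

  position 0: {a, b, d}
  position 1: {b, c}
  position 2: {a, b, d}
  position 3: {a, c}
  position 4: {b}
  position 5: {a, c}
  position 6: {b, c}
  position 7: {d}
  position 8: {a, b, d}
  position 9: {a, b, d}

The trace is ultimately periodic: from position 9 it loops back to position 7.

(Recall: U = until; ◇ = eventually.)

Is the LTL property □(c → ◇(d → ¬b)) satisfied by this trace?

Satisfied

c → ◇(d → ¬b) holds at every position 0..9, and those are all positions ever visited, so □(c → ◇(d → ¬b)) holds.
Positions where c holds: 1, 3, 5, 6.
Check ◇(d → ¬b) at each: 1→ok, 3→ok, 5→ok, 6→ok.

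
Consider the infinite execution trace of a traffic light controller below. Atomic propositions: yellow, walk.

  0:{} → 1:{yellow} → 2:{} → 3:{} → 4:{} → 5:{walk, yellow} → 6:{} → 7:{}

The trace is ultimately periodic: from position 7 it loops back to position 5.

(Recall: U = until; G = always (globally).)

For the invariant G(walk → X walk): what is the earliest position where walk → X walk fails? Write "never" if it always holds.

5

Check walk → X walk at each position in order: 0 ✓, 1 ✓, 2 ✓, 3 ✓, 4 ✓.
At position 5 the labels are {walk, yellow} and the next position 6 has {}, so walk → X walk is false there. This is the first violation.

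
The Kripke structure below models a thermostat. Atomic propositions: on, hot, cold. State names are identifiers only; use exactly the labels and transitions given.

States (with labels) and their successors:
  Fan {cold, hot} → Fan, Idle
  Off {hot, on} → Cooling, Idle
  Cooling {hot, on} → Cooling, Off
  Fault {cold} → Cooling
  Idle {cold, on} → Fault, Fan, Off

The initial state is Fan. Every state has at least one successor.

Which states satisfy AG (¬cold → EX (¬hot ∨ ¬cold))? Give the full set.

States satisfying ¬cold → EX (¬hot ∨ ¬cold): {Fan, Off, Cooling, Fault, Idle}.
States satisfying AG (¬cold → EX (¬hot ∨ ¬cold)): {Fan, Off, Cooling, Fault, Idle}.

{Fan, Off, Cooling, Fault, Idle}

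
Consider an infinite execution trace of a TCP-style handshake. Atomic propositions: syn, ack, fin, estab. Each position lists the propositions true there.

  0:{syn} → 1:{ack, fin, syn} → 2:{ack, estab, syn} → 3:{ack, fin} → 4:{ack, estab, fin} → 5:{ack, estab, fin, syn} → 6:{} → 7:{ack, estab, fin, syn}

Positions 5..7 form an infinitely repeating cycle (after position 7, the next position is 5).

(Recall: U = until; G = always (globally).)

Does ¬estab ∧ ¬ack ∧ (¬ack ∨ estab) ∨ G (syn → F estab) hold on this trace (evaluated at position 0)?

syn → F estab holds at every position 0..7, and those are all positions ever visited, so G (syn → F estab) holds.
Positions where syn holds: 0, 1, 2, 5, 7.
Check F estab at each: 0→ok, 1→ok, 2→ok, 5→ok, 7→ok.
At position 0: ¬estab ∧ ¬ack ∧ (¬ack ∨ estab) is true; G (syn → F estab) is true; so ¬estab ∧ ¬ack ∧ (¬ack ∨ estab) ∨ G (syn → F estab) is true.

Yes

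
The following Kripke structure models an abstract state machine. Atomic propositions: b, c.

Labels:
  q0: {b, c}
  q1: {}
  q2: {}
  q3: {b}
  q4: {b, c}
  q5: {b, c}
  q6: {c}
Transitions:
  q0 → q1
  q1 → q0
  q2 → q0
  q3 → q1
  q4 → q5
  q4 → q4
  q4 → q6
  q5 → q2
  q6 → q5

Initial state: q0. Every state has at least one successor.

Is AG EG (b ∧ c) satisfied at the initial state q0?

States satisfying EG (b ∧ c): {q4}.
States satisfying AG EG (b ∧ c): ∅.
q0 is reachable from q0 and violates EG (b ∧ c), so AG fails at q0.
q0 ∉ Sat(AG EG (b ∧ c)).

No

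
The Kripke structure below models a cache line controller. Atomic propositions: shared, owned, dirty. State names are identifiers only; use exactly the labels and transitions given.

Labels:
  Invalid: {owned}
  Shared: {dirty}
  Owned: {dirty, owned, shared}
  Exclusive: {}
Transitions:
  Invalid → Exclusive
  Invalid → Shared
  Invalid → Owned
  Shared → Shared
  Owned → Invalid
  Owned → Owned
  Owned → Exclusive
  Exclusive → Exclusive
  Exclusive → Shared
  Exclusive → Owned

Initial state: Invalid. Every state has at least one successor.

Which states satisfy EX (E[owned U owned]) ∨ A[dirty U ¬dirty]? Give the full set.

States satisfying E[owned U owned]: {Invalid, Owned}.
States satisfying EX (E[owned U owned]): {Invalid, Owned, Exclusive}.
States satisfying dirty: {Shared, Owned}.
States satisfying ¬dirty: {Invalid, Exclusive}.
States satisfying A[dirty U ¬dirty]: {Invalid, Exclusive}.
States satisfying EX (E[owned U owned]) ∨ A[dirty U ¬dirty]: {Invalid, Owned, Exclusive}.

{Invalid, Owned, Exclusive}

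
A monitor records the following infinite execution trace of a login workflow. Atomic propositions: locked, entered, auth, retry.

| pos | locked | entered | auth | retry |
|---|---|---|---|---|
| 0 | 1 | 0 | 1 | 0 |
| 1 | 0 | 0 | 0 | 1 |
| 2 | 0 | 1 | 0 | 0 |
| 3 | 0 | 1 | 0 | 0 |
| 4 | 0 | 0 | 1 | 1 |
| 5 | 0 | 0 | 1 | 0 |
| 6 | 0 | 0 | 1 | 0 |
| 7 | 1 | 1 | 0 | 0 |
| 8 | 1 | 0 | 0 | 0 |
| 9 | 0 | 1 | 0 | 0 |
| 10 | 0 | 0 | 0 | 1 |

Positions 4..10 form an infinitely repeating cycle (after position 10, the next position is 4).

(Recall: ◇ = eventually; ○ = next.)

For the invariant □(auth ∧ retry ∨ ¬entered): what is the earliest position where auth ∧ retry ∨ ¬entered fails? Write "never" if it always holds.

Check auth ∧ retry ∨ ¬entered at each position in order: 0 ✓, 1 ✓.
At position 2 the labels are {entered}, so auth ∧ retry ∨ ¬entered is false there. This is the first violation.

2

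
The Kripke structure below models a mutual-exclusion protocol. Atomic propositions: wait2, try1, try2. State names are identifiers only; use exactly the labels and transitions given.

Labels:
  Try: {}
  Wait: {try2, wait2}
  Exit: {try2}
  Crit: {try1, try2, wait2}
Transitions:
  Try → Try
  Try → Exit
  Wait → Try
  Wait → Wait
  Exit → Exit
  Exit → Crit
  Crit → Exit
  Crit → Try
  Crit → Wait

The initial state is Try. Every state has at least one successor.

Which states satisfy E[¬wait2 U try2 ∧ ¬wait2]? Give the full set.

States satisfying ¬wait2: {Try, Exit}.
States satisfying try2 ∧ ¬wait2: {Exit}.
States satisfying E[¬wait2 U try2 ∧ ¬wait2]: {Try, Exit}.

{Try, Exit}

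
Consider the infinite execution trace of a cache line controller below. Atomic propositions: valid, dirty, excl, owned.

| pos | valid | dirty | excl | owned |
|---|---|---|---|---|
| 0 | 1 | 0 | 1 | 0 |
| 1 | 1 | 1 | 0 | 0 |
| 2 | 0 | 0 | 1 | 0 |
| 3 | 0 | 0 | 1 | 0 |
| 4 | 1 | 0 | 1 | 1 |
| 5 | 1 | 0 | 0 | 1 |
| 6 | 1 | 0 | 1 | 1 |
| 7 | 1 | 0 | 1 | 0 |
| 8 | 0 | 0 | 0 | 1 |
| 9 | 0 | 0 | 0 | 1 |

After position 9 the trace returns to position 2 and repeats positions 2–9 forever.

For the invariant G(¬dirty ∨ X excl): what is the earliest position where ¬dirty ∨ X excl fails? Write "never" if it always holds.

¬dirty ∨ X excl holds at every position 0..9, and those are all the positions the trace ever visits, so the invariant G(¬dirty ∨ X excl) is never violated.

never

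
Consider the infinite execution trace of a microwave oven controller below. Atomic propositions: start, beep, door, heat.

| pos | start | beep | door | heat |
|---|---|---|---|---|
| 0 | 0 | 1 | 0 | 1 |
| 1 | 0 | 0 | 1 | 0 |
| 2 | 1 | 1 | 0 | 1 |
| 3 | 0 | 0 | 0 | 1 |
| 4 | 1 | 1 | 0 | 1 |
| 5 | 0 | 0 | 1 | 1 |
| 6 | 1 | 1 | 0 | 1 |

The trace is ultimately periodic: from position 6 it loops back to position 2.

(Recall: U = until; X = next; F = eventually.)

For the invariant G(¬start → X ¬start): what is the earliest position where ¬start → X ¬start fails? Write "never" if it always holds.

1

Check ¬start → X ¬start at each position in order: 0 ✓.
At position 1 the labels are {door} and the next position 2 has {beep, heat, start}, so ¬start → X ¬start is false there. This is the first violation.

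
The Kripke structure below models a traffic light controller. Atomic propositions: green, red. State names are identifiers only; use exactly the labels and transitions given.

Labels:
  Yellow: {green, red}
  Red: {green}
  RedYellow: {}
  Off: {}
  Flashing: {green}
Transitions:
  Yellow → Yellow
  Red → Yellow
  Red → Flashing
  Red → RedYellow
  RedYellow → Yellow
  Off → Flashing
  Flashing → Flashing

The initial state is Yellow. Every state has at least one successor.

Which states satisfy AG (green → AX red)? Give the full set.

States satisfying green → AX red: {Yellow, RedYellow, Off}.
States satisfying AG (green → AX red): {Yellow, RedYellow}.

{Yellow, RedYellow}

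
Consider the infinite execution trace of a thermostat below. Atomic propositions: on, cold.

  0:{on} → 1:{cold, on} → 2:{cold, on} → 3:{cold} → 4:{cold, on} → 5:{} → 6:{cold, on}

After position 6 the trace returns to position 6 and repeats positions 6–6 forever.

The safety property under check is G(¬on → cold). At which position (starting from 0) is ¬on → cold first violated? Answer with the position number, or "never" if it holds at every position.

Check ¬on → cold at each position in order: 0 ✓, 1 ✓, 2 ✓, 3 ✓, 4 ✓.
At position 5 the labels are {}, so ¬on → cold is false there. This is the first violation.

5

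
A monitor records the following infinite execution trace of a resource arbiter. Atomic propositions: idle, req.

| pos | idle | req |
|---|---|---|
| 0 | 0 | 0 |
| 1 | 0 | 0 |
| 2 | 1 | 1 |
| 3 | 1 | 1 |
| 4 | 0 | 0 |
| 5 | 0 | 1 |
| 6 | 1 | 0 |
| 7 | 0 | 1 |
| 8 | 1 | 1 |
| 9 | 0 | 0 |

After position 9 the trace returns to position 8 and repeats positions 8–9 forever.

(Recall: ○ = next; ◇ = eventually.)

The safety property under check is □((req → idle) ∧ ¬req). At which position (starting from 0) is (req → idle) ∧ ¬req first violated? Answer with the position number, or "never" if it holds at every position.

Check (req → idle) ∧ ¬req at each position in order: 0 ✓, 1 ✓.
At position 2 the labels are {idle, req}, so (req → idle) ∧ ¬req is false there. This is the first violation.

2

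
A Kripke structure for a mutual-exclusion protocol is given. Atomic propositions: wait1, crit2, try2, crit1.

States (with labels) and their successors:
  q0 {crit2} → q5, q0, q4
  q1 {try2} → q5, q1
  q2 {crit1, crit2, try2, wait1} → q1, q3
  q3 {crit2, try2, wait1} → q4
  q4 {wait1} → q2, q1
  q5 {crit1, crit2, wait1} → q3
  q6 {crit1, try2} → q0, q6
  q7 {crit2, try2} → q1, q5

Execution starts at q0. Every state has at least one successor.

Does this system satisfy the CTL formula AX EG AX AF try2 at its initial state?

States satisfying EG AX AF try2: {q1, q2, q3, q4, q5, q7}.
States satisfying AX EG AX AF try2: {q1, q2, q3, q4, q5, q7}.
q0 ∉ Sat(AX EG AX AF try2).

Does not hold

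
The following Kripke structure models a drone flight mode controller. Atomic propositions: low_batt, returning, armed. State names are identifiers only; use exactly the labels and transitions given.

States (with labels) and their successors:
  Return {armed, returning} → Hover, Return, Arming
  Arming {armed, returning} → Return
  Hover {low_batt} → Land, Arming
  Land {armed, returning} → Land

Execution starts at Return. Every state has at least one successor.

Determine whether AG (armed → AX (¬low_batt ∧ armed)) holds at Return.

Does not hold

States satisfying armed → AX (¬low_batt ∧ armed): {Arming, Hover, Land}.
States satisfying AG (armed → AX (¬low_batt ∧ armed)): {Land}.
Return is reachable from Return and violates armed → AX (¬low_batt ∧ armed), so AG fails at Return.
Return ∉ Sat(AG (armed → AX (¬low_batt ∧ armed))).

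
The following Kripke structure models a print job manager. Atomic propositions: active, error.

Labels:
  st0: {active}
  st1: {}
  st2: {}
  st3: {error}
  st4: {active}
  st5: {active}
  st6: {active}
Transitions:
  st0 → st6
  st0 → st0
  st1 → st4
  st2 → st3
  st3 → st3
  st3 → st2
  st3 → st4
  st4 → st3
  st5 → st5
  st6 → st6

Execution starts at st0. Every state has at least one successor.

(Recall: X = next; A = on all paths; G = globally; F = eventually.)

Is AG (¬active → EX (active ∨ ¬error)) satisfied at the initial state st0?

States satisfying ¬active → EX (active ∨ ¬error): {st0, st1, st3, st4, st5, st6}.
States satisfying AG (¬active → EX (active ∨ ¬error)): {st0, st5, st6}.
Every state reachable from st0 satisfies ¬active → EX (active ∨ ¬error).
st0 ∈ Sat(AG (¬active → EX (active ∨ ¬error))).

Holds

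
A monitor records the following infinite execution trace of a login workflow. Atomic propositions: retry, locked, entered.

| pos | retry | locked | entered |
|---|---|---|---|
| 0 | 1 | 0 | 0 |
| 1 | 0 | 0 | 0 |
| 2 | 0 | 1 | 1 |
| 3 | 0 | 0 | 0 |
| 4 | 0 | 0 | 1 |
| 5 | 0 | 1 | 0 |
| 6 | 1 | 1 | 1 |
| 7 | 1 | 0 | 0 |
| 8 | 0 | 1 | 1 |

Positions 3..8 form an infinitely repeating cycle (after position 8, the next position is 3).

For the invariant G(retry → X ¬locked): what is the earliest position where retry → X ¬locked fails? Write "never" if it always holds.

7

Check retry → X ¬locked at each position in order: 0 ✓, 1 ✓, 2 ✓, 3 ✓, 4 ✓, 5 ✓, 6 ✓.
At position 7 the labels are {retry} and the next position 8 has {entered, locked}, so retry → X ¬locked is false there. This is the first violation.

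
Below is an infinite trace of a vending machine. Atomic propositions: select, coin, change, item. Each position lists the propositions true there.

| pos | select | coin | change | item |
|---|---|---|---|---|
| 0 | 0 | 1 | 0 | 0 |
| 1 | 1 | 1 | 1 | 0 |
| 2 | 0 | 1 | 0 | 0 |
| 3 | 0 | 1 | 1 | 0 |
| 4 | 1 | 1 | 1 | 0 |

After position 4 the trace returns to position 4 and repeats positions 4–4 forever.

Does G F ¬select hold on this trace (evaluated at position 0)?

F ¬select must hold at every position from 0 onward. It fails at position 4, so G F ¬select is false.

Violated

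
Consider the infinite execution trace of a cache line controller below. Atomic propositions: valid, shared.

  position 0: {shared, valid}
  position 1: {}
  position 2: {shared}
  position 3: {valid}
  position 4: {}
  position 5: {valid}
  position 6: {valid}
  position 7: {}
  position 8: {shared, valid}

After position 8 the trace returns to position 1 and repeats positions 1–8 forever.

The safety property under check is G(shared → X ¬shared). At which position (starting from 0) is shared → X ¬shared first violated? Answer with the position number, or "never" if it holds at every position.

shared → X ¬shared holds at every position 0..8, and those are all the positions the trace ever visits, so the invariant G(shared → X ¬shared) is never violated.

never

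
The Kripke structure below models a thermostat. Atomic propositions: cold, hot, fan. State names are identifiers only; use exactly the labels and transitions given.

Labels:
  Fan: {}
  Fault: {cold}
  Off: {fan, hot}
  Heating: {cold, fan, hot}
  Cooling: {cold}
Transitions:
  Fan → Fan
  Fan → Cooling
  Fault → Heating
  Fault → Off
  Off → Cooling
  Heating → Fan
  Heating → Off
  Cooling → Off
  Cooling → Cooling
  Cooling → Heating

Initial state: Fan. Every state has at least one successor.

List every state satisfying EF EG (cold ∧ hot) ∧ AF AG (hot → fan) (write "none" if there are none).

none

States satisfying EG (cold ∧ hot): ∅.
States satisfying EF EG (cold ∧ hot): ∅.
States satisfying AG (hot → fan): {Fan, Fault, Off, Heating, Cooling}.
States satisfying AF AG (hot → fan): {Fan, Fault, Off, Heating, Cooling}.
States satisfying EF EG (cold ∧ hot) ∧ AF AG (hot → fan): ∅.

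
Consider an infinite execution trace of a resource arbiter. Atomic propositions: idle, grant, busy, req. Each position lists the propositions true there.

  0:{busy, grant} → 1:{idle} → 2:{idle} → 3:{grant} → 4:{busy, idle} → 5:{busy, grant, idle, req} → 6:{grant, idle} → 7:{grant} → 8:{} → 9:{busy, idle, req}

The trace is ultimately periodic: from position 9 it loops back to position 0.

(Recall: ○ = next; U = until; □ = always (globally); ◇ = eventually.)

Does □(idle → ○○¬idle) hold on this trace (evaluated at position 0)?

idle → ○○¬idle must hold at every position from 0 onward. It fails at position 2, so □(idle → ○○¬idle) is false.
Positions where idle holds: 1, 2, 4, 5, 6, 9.
Check ○○¬idle at each: 1→ok, 2→fails, 4→fails, 5→ok, 6→ok, 9→fails.

Does not hold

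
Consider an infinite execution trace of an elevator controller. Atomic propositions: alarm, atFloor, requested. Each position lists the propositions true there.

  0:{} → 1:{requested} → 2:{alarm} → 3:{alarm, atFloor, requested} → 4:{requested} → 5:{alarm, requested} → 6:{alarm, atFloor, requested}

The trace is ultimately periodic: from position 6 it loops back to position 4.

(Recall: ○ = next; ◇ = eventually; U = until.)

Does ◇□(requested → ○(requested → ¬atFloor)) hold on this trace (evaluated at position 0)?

□(requested → ○(requested → ¬atFloor)) is false at every position 0..6, so it never becomes true and ◇□(requested → ○(requested → ¬atFloor)) fails.

No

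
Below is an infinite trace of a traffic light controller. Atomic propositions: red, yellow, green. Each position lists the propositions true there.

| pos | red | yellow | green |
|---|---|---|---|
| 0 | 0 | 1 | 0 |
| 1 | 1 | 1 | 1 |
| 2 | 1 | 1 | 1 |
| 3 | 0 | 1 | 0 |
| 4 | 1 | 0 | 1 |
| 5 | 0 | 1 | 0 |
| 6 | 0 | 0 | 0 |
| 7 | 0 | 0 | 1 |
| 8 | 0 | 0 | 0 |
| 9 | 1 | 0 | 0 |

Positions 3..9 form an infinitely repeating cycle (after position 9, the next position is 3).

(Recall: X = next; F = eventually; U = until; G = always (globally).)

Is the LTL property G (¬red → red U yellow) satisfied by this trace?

Does not hold

¬red → red U yellow must hold at every position from 0 onward. It fails at position 6, so G (¬red → red U yellow) is false.
Positions where ¬red holds: 0, 3, 5, 6, 7, 8.
Check red U yellow at each: 0→ok, 3→ok, 5→ok, 6→fails, 7→fails, 8→fails.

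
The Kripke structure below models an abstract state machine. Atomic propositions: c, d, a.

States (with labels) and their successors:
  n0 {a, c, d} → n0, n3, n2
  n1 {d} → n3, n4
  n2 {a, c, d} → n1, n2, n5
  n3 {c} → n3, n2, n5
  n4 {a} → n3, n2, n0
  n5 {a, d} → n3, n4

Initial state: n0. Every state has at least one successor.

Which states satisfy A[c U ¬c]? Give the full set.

{n1, n4, n5}

States satisfying c: {n0, n2, n3}.
States satisfying ¬c: {n1, n4, n5}.
States satisfying A[c U ¬c]: {n1, n4, n5}.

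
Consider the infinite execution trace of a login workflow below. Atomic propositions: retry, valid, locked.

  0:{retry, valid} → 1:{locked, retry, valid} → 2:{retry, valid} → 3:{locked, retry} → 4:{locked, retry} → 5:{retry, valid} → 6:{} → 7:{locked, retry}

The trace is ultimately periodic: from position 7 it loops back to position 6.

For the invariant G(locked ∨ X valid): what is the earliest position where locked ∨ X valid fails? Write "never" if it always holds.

2

Check locked ∨ X valid at each position in order: 0 ✓, 1 ✓.
At position 2 the labels are {retry, valid} and the next position 3 has {locked, retry}, so locked ∨ X valid is false there. This is the first violation.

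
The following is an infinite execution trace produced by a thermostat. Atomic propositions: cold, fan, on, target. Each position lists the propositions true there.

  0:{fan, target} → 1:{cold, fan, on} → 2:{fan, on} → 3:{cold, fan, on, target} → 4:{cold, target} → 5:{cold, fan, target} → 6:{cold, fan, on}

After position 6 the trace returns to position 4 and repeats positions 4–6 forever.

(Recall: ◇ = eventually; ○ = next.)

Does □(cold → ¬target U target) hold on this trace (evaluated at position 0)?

Holds

cold → ¬target U target holds at every position 0..6, and those are all positions ever visited, so □(cold → ¬target U target) holds.
Positions where cold holds: 1, 3, 4, 5, 6.
Check ¬target U target at each: 1→ok, 3→ok, 4→ok, 5→ok, 6→ok.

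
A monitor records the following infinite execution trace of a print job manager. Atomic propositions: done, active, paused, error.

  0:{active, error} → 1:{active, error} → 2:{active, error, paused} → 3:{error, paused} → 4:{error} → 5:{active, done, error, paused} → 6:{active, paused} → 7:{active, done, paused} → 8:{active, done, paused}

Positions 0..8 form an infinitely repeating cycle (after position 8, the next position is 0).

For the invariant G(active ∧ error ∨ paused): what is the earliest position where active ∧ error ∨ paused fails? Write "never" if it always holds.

Check active ∧ error ∨ paused at each position in order: 0 ✓, 1 ✓, 2 ✓, 3 ✓.
At position 4 the labels are {error}, so active ∧ error ∨ paused is false there. This is the first violation.

4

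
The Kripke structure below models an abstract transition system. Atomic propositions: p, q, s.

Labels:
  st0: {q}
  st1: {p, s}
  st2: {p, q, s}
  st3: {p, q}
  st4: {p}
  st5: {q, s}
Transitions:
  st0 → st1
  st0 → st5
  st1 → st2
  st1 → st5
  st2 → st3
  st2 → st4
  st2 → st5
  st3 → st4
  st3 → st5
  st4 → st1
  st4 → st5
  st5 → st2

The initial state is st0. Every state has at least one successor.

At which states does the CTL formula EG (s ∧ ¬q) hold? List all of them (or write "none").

none

States satisfying s ∧ ¬q: {st1}.
States satisfying EG (s ∧ ¬q): ∅.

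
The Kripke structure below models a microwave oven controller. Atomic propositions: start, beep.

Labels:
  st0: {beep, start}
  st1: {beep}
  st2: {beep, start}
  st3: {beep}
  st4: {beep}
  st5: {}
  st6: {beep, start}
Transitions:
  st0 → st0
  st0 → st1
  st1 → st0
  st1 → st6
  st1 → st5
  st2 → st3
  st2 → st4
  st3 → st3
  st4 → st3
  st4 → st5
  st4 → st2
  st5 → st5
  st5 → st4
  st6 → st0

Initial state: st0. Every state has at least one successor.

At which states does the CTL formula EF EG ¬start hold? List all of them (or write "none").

States satisfying EG ¬start: {st1, st3, st4, st5}.
States satisfying EF EG ¬start: {st0, st1, st2, st3, st4, st5, st6}.

{st0, st1, st2, st3, st4, st5, st6}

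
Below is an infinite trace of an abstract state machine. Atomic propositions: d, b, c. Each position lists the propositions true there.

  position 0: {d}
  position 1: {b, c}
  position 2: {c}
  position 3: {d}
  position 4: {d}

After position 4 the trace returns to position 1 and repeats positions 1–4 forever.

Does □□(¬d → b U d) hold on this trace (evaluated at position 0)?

Violated

□(¬d → b U d) must hold at every position from 0 onward. It fails at position 0, so □□(¬d → b U d) is false.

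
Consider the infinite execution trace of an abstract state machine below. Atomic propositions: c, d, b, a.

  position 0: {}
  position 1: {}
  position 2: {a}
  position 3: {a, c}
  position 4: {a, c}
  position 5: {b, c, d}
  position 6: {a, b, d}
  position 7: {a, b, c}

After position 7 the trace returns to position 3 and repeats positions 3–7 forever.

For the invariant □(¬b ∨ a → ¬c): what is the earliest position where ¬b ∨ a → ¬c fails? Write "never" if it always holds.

Check ¬b ∨ a → ¬c at each position in order: 0 ✓, 1 ✓, 2 ✓.
At position 3 the labels are {a, c}, so ¬b ∨ a → ¬c is false there. This is the first violation.

3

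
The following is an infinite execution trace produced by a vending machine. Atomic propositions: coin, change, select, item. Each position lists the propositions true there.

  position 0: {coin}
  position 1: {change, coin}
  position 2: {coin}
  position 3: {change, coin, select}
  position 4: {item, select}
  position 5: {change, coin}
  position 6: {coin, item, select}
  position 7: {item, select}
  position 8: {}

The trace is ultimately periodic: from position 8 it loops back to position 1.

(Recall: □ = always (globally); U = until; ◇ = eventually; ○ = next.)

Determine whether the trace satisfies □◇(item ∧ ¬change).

Yes

◇(item ∧ ¬change) holds at every position 0..8, and those are all positions ever visited, so □◇(item ∧ ¬change) holds.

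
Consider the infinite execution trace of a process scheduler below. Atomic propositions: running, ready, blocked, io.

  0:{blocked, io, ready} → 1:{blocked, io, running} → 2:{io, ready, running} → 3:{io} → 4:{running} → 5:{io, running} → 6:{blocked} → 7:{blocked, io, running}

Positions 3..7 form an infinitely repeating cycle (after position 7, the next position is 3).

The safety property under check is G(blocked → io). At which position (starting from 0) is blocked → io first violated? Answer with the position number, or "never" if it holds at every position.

Check blocked → io at each position in order: 0 ✓, 1 ✓, 2 ✓, 3 ✓, 4 ✓, 5 ✓.
At position 6 the labels are {blocked}, so blocked → io is false there. This is the first violation.

6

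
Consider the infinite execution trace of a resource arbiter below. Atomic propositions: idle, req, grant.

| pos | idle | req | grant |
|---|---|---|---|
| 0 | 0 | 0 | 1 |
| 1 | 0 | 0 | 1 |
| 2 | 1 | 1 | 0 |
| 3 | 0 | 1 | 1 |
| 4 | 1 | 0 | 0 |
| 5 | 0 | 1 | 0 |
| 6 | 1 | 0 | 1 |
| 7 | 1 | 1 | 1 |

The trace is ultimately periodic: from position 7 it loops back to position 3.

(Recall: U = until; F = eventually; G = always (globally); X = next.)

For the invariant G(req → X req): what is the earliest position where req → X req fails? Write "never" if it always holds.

Check req → X req at each position in order: 0 ✓, 1 ✓, 2 ✓.
At position 3 the labels are {grant, req} and the next position 4 has {idle}, so req → X req is false there. This is the first violation.

3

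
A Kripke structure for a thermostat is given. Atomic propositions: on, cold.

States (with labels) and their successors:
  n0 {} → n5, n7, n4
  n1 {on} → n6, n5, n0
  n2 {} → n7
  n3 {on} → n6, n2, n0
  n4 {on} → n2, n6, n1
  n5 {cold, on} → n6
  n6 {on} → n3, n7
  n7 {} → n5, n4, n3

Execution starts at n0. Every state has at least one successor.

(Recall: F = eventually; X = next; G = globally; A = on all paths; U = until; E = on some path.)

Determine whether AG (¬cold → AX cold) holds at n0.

States satisfying ¬cold → AX cold: {n5}.
States satisfying AG (¬cold → AX cold): ∅.
n0 is reachable from n0 and violates ¬cold → AX cold, so AG fails at n0.
n0 ∉ Sat(AG (¬cold → AX cold)).

Does not hold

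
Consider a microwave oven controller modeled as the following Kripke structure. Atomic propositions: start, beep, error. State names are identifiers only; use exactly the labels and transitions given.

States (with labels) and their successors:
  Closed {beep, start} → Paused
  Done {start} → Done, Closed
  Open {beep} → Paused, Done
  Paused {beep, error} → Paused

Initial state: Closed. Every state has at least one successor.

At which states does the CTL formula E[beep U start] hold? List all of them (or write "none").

States satisfying beep: {Closed, Open, Paused}.
States satisfying start: {Closed, Done}.
States satisfying E[beep U start]: {Closed, Done, Open}.

{Closed, Done, Open}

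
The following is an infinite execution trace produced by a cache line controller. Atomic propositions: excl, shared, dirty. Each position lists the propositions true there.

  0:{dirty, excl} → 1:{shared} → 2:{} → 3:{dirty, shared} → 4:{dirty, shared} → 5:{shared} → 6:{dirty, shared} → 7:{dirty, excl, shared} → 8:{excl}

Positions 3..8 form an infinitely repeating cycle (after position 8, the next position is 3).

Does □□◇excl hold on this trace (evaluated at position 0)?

□◇excl holds at every position 0..8, and those are all positions ever visited, so □□◇excl holds.

Holds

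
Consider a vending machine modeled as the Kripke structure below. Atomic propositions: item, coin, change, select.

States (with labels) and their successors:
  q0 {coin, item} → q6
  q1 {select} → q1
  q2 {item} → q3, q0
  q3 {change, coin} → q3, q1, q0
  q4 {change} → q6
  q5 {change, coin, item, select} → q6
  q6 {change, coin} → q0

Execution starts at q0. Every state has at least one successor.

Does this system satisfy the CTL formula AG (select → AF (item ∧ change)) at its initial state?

States satisfying select → AF (item ∧ change): {q0, q2, q3, q4, q5, q6}.
States satisfying AG (select → AF (item ∧ change)): {q0, q4, q5, q6}.
Every state reachable from q0 satisfies select → AF (item ∧ change).
q0 ∈ Sat(AG (select → AF (item ∧ change))).

Satisfied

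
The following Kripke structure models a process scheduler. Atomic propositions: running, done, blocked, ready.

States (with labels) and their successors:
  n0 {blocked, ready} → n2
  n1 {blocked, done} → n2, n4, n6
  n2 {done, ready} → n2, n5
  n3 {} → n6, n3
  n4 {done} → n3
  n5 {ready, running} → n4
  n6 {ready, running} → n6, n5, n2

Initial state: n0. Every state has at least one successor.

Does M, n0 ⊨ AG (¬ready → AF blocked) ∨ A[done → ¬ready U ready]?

States satisfying ¬ready → AF blocked: {n0, n1, n2, n5, n6}.
States satisfying AG (¬ready → AF blocked): ∅.
States satisfying done → ¬ready: {n0, n1, n3, n4, n5, n6}.
States satisfying ready: {n0, n2, n5, n6}.
States satisfying A[done → ¬ready U ready]: {n0, n2, n5, n6}.
States satisfying AG (¬ready → AF blocked) ∨ A[done → ¬ready U ready]: {n0, n2, n5, n6}.
n0 ∈ Sat(AG (¬ready → AF blocked) ∨ A[done → ¬ready U ready]).

Holds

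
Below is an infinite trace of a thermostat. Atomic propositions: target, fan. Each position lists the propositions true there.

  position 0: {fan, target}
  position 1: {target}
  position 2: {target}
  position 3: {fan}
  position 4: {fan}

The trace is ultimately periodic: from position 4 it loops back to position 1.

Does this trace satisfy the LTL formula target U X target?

Walking from position 0: X target first holds at position 0, and target holds at every earlier position along the way, so target U X target holds.

Holds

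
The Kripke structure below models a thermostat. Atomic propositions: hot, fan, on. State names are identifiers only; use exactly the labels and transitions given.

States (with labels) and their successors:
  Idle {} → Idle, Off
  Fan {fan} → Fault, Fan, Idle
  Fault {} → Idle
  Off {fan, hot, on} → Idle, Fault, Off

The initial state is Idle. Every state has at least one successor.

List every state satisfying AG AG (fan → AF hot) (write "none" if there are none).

{Idle, Fault, Off}

States satisfying AG (fan → AF hot): {Idle, Fault, Off}.
States satisfying AG AG (fan → AF hot): {Idle, Fault, Off}.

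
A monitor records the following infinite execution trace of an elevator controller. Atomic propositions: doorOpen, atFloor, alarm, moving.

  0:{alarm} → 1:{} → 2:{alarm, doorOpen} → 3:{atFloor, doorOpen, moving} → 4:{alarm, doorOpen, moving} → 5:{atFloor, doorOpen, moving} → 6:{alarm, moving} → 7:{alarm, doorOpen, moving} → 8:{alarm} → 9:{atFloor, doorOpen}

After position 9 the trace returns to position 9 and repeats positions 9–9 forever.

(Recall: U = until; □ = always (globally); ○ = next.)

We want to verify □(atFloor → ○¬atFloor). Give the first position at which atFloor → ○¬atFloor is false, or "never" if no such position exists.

Check atFloor → ○¬atFloor at each position in order: 0 ✓, 1 ✓, 2 ✓, 3 ✓, 4 ✓, 5 ✓, 6 ✓, 7 ✓, 8 ✓.
At position 9 the labels are {atFloor, doorOpen} and the next position 9 has {atFloor, doorOpen}, so atFloor → ○¬atFloor is false there. This is the first violation.

9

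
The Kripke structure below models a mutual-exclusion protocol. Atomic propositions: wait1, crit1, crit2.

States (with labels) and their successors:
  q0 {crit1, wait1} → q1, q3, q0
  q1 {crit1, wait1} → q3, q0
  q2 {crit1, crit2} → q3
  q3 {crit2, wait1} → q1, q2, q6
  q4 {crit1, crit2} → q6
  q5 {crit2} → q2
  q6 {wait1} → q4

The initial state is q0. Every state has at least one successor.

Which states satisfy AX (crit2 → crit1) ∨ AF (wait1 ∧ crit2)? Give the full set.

{q2, q3, q4, q5, q6}

States satisfying crit2 → crit1: {q0, q1, q2, q4, q6}.
States satisfying AX (crit2 → crit1): {q3, q4, q5, q6}.
States satisfying wait1 ∧ crit2: {q3}.
States satisfying AF (wait1 ∧ crit2): {q2, q3, q5}.
States satisfying AX (crit2 → crit1) ∨ AF (wait1 ∧ crit2): {q2, q3, q4, q5, q6}.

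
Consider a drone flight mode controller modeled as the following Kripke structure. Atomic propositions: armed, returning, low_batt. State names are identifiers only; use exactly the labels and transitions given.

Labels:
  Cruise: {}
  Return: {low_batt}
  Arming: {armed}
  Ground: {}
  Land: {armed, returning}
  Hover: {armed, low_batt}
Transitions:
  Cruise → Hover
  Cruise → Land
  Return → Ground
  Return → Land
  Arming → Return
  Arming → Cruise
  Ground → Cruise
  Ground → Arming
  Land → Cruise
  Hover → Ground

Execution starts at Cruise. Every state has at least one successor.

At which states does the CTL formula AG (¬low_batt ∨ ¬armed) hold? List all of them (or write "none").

none

States satisfying ¬low_batt ∨ ¬armed: {Cruise, Return, Arming, Ground, Land}.
States satisfying AG (¬low_batt ∨ ¬armed): ∅.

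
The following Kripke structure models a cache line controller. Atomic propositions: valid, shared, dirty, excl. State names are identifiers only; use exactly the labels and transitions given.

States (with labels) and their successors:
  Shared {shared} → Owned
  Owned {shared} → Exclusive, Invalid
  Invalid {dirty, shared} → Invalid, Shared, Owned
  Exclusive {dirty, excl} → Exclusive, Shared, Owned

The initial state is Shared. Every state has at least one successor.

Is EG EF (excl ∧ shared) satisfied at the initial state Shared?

States satisfying EF (excl ∧ shared): ∅.
States satisfying EG EF (excl ∧ shared): ∅.
No suitable path/successor from Shared witnesses the formula.
Shared ∉ Sat(EG EF (excl ∧ shared)).

Violated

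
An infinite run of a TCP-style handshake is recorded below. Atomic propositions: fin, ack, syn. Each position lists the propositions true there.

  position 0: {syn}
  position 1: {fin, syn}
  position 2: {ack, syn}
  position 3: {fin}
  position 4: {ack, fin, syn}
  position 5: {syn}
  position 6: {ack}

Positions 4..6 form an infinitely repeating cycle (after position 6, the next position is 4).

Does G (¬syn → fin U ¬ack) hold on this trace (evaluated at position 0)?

Does not hold

¬syn → fin U ¬ack must hold at every position from 0 onward. It fails at position 6, so G (¬syn → fin U ¬ack) is false.
Positions where ¬syn holds: 3, 6.
Check fin U ¬ack at each: 3→ok, 6→fails.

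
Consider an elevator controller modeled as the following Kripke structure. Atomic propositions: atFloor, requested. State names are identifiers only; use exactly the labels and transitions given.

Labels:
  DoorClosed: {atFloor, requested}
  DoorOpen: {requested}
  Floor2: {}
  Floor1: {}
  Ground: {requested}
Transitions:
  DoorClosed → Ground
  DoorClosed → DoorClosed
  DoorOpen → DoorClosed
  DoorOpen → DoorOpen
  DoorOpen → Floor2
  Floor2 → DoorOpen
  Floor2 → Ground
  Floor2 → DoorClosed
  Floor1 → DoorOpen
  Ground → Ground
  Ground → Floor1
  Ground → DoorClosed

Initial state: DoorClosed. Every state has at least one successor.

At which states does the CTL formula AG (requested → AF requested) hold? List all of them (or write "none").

States satisfying requested → AF requested: {DoorClosed, DoorOpen, Floor2, Floor1, Ground}.
States satisfying AG (requested → AF requested): {DoorClosed, DoorOpen, Floor2, Floor1, Ground}.

{DoorClosed, DoorOpen, Floor2, Floor1, Ground}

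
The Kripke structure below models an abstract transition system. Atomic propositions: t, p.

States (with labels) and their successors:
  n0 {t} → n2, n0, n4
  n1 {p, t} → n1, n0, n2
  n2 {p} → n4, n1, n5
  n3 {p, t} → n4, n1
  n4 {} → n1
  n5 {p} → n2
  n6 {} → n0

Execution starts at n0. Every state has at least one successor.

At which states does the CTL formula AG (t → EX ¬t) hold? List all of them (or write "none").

States satisfying t → EX ¬t: {n0, n1, n2, n3, n4, n5, n6}.
States satisfying AG (t → EX ¬t): {n0, n1, n2, n3, n4, n5, n6}.

{n0, n1, n2, n3, n4, n5, n6}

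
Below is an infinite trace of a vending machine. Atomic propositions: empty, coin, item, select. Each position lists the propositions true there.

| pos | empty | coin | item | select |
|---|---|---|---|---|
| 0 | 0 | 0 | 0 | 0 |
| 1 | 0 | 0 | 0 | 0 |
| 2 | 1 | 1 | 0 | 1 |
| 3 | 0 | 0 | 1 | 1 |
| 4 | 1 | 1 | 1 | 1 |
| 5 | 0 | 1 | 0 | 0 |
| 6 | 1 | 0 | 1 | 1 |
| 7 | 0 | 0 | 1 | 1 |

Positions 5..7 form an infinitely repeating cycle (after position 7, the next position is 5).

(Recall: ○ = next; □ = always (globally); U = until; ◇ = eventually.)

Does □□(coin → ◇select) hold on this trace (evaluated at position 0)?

□(coin → ◇select) holds at every position 0..7, and those are all positions ever visited, so □□(coin → ◇select) holds.

Holds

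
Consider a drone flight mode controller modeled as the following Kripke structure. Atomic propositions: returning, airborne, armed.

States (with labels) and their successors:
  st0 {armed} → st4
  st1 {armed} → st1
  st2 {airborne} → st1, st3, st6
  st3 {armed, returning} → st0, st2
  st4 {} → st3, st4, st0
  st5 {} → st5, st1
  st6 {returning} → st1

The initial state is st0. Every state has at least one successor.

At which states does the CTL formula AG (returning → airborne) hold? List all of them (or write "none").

{st1, st5}

States satisfying returning → airborne: {st0, st1, st2, st4, st5}.
States satisfying AG (returning → airborne): {st1, st5}.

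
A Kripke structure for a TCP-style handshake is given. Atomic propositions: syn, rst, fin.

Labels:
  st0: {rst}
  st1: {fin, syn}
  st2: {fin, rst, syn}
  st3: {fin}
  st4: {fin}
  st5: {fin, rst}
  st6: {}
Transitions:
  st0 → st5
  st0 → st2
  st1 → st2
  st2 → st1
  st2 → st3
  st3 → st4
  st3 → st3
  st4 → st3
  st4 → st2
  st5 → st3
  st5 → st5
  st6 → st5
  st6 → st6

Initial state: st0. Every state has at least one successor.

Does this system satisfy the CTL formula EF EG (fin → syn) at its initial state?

Satisfied

States satisfying EG (fin → syn): {st0, st1, st2, st6}.
States satisfying EF EG (fin → syn): {st0, st1, st2, st3, st4, st5, st6}.
Some path from st0 reaches a state where EG (fin → syn) holds.
st0 ∈ Sat(EF EG (fin → syn)).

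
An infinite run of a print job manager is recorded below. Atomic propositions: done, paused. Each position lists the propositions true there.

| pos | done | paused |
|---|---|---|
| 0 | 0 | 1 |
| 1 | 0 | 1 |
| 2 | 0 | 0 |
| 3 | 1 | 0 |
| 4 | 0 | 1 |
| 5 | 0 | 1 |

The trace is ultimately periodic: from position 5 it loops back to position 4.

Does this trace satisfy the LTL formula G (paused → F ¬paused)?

paused → F ¬paused must hold at every position from 0 onward. It fails at position 4, so G (paused → F ¬paused) is false.
Positions where paused holds: 0, 1, 4, 5.
Check F ¬paused at each: 0→ok, 1→ok, 4→fails, 5→fails.

No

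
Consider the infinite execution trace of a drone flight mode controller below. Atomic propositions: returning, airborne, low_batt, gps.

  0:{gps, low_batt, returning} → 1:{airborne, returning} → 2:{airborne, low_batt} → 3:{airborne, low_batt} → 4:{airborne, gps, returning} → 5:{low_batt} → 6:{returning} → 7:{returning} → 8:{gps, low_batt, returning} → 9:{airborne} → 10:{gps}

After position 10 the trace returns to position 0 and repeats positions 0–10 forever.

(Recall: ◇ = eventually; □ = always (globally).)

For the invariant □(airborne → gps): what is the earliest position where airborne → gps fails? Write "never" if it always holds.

Check airborne → gps at each position in order: 0 ✓.
At position 1 the labels are {airborne, returning}, so airborne → gps is false there. This is the first violation.

1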